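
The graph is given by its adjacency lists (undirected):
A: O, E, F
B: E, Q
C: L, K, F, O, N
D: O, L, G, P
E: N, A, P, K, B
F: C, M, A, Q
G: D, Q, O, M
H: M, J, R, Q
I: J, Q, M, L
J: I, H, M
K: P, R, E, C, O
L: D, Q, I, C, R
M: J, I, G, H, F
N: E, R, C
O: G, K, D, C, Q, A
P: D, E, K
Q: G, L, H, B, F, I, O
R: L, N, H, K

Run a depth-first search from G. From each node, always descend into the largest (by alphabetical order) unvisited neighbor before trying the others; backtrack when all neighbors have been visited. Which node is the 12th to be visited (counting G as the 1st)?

M

Visit G
G → Q
Q → O
O → K
K → R
R → N
N → E
E → P
P → D
D → L
L → I
I → M
M → J
J → H
M → F
F → C
F → A
E → B

Visit order: G, Q, O, K, R, N, E, P, D, L, I, M, J, H, F, C, A, B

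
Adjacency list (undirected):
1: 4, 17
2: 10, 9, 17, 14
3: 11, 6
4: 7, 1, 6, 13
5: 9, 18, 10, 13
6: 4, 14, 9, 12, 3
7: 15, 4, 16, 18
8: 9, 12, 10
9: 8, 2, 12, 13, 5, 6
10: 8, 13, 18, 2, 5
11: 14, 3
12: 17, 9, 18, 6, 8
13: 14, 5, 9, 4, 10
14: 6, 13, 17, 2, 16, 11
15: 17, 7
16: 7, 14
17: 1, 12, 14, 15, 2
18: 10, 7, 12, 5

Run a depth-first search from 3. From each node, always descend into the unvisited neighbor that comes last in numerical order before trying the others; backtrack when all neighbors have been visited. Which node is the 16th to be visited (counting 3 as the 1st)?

Visit 3
3 → 11
11 → 14
14 → 17
17 → 15
15 → 7
7 → 18
18 → 12
12 → 9
9 → 13
13 → 10
10 → 8
10 → 5
10 → 2
13 → 4
4 → 6
4 → 1
7 → 16

Visit order: 3, 11, 14, 17, 15, 7, 18, 12, 9, 13, 10, 8, 5, 2, 4, 6, 1, 16

6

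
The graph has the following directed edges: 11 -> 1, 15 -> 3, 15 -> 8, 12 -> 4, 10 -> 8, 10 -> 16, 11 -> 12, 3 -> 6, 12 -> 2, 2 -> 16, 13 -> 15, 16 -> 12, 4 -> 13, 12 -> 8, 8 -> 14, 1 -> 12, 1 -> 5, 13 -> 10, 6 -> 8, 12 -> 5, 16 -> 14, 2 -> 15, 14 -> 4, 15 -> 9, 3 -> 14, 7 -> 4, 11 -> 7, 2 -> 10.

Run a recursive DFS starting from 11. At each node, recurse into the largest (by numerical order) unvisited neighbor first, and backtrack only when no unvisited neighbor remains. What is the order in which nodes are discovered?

11, 12, 8, 14, 4, 13, 15, 9, 3, 6, 10, 16, 5, 2, 7, 1

Visit 11
11 → 12
12 → 8
8 → 14
14 → 4
4 → 13
13 → 15
15 → 9
15 → 3
3 → 6
13 → 10
10 → 16
12 → 5
12 → 2
11 → 7
11 → 1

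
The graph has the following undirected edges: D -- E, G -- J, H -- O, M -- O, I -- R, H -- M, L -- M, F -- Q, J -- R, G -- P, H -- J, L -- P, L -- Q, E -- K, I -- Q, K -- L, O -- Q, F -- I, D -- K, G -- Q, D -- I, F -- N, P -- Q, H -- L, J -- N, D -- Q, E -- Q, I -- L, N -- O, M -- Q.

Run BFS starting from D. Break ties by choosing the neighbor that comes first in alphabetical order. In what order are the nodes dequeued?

Visit D; enqueue E, I, K, Q → queue [E, I, K, Q]
Visit E → queue [I, K, Q]
Visit I; enqueue F, L, R → queue [K, Q, F, L, R]
Visit K → queue [Q, F, L, R]
Visit Q; enqueue G, M, O, P → queue [F, L, R, G, M, O, P]
Visit F; enqueue N → queue [L, R, G, M, O, P, N]
Visit L; enqueue H → queue [R, G, M, O, P, N, H]
Visit R; enqueue J → queue [G, M, O, P, N, H, J]
Visit G → queue [M, O, P, N, H, J]
Visit M → queue [O, P, N, H, J]
Visit O → queue [P, N, H, J]
Visit P → queue [N, H, J]
Visit N → queue [H, J]
Visit H → queue [J]
Visit J → queue []

D -> E -> I -> K -> Q -> F -> L -> R -> G -> M -> O -> P -> N -> H -> J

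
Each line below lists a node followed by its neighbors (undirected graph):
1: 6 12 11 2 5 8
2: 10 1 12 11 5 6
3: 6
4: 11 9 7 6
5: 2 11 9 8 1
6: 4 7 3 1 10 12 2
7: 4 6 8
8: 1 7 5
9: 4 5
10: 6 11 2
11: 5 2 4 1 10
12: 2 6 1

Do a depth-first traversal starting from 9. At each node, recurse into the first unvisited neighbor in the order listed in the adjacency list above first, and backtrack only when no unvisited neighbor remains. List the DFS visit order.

9, 4, 11, 5, 2, 10, 6, 7, 8, 1, 12, 3

Visit 9
9 → 4
4 → 11
11 → 5
5 → 2
2 → 10
10 → 6
6 → 7
7 → 8
8 → 1
1 → 12
6 → 3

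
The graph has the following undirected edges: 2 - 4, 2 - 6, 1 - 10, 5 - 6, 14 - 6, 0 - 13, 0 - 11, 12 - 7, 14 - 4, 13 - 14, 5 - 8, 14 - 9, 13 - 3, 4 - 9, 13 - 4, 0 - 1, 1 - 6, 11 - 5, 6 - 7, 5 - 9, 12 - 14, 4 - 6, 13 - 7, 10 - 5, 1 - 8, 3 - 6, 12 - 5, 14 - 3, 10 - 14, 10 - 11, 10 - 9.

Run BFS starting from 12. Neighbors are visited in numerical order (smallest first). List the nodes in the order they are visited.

Visit 12; enqueue 5, 7, 14 → queue [5, 7, 14]
Visit 5; enqueue 6, 8, 9, 10, 11 → queue [7, 14, 6, 8, 9, 10, 11]
Visit 7; enqueue 13 → queue [14, 6, 8, 9, 10, 11, 13]
Visit 14; enqueue 3, 4 → queue [6, 8, 9, 10, 11, 13, 3, 4]
Visit 6; enqueue 1, 2 → queue [8, 9, 10, 11, 13, 3, 4, 1, 2]
Visit 8 → queue [9, 10, 11, 13, 3, 4, 1, 2]
Visit 9 → queue [10, 11, 13, 3, 4, 1, 2]
Visit 10 → queue [11, 13, 3, 4, 1, 2]
Visit 11; enqueue 0 → queue [13, 3, 4, 1, 2, 0]
Visit 13 → queue [3, 4, 1, 2, 0]
Visit 3 → queue [4, 1, 2, 0]
Visit 4 → queue [1, 2, 0]
Visit 1 → queue [2, 0]
Visit 2 → queue [0]
Visit 0 → queue []

12 → 5 → 7 → 14 → 6 → 8 → 9 → 10 → 11 → 13 → 3 → 4 → 1 → 2 → 0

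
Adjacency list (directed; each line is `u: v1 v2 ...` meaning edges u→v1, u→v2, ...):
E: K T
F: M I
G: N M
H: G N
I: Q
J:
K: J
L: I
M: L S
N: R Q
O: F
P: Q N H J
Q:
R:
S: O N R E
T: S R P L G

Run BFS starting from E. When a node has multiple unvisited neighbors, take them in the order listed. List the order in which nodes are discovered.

E, K, T, J, S, R, P, L, G, O, N, Q, H, I, M, F

Visit E; enqueue K, T → queue [K, T]
Visit K; enqueue J → queue [T, J]
Visit T; enqueue S, R, P, L, G → queue [J, S, R, P, L, G]
Visit J → queue [S, R, P, L, G]
Visit S; enqueue O, N → queue [R, P, L, G, O, N]
Visit R → queue [P, L, G, O, N]
Visit P; enqueue Q, H → queue [L, G, O, N, Q, H]
Visit L; enqueue I → queue [G, O, N, Q, H, I]
Visit G; enqueue M → queue [O, N, Q, H, I, M]
Visit O; enqueue F → queue [N, Q, H, I, M, F]
Visit N → queue [Q, H, I, M, F]
Visit Q → queue [H, I, M, F]
Visit H → queue [I, M, F]
Visit I → queue [M, F]
Visit M → queue [F]
Visit F → queue []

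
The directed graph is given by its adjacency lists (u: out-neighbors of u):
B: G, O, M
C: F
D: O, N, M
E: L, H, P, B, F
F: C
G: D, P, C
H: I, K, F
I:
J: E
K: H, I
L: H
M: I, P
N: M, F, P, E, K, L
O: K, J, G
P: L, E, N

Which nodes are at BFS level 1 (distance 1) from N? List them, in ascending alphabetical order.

E, F, K, L, M, P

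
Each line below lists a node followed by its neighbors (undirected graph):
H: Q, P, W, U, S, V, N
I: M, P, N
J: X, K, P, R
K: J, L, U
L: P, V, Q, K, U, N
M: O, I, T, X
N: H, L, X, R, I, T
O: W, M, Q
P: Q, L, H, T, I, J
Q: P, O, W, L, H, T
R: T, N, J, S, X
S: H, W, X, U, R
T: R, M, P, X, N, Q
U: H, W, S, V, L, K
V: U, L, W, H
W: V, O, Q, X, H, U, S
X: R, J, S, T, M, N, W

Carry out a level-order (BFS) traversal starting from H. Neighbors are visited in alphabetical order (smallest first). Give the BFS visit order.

Visit H; enqueue N, P, Q, S, U, V, W → queue [N, P, Q, S, U, V, W]
Visit N; enqueue I, L, R, T, X → queue [P, Q, S, U, V, W, I, L, R, T, X]
Visit P; enqueue J → queue [Q, S, U, V, W, I, L, R, T, X, J]
Visit Q; enqueue O → queue [S, U, V, W, I, L, R, T, X, J, O]
Visit S → queue [U, V, W, I, L, R, T, X, J, O]
Visit U; enqueue K → queue [V, W, I, L, R, T, X, J, O, K]
Visit V → queue [W, I, L, R, T, X, J, O, K]
Visit W → queue [I, L, R, T, X, J, O, K]
Visit I; enqueue M → queue [L, R, T, X, J, O, K, M]
Visit L → queue [R, T, X, J, O, K, M]
Visit R → queue [T, X, J, O, K, M]
Visit T → queue [X, J, O, K, M]
Visit X → queue [J, O, K, M]
Visit J → queue [O, K, M]
Visit O → queue [K, M]
Visit K → queue [M]
Visit M → queue []

H N P Q S U V W I L R T X J O K M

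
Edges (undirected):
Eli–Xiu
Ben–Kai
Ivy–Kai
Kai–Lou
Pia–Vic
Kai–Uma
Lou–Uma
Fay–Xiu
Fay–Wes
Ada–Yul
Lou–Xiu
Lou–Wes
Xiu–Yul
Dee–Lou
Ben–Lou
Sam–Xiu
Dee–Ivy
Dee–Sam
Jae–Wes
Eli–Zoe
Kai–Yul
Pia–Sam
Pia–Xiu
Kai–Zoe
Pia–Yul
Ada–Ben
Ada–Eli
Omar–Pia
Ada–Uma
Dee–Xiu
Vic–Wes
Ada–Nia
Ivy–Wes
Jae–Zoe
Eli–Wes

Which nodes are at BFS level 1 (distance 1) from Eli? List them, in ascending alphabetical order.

Ada, Wes, Xiu, Zoe

Level 0: Eli
Level 1: Ada, Wes, Xiu, Zoe
Level 2: Ben, Dee, Fay, Ivy, Jae, Kai, Lou, Nia, Pia, Sam, Uma, Vic, Yul
Level 3: Omar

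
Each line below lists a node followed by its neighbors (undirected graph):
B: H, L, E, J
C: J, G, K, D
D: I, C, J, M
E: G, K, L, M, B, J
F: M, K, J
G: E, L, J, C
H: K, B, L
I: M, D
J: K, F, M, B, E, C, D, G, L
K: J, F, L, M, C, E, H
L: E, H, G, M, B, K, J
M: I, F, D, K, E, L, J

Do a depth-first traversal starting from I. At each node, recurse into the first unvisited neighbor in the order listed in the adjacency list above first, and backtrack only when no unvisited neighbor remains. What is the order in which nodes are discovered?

Visit I
I → M
M → F
F → K
K → J
J → B
B → H
H → L
L → E
E → G
G → C
C → D

I, M, F, K, J, B, H, L, E, G, C, D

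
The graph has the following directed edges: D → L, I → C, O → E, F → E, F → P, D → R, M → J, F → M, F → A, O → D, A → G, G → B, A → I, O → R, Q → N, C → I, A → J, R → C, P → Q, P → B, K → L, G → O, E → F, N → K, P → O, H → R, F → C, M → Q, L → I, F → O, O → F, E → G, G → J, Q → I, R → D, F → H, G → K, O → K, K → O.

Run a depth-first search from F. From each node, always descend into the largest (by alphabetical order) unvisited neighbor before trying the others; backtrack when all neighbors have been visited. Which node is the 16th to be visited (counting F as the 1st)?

Visit F
F → P
P → Q
Q → N
N → K
K → O
O → R
R → D
D → L
L → I
I → C
O → E
E → G
G → J
G → B
F → M
F → H
F → A

Visit order: F, P, Q, N, K, O, R, D, L, I, C, E, G, J, B, M, H, A

M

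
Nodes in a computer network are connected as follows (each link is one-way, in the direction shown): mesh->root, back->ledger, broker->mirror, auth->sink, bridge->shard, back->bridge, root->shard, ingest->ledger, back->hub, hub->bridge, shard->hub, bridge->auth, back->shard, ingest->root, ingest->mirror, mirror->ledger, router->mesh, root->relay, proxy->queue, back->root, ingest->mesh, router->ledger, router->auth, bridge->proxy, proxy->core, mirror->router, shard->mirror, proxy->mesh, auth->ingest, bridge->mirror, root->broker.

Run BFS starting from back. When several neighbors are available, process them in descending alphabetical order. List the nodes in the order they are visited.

back, shard, root, ledger, hub, bridge, mirror, relay, broker, proxy, auth, router, queue, mesh, core, sink, ingest

Visit back; enqueue shard, root, ledger, hub, bridge → queue [shard, root, ledger, hub, bridge]
Visit shard; enqueue mirror → queue [root, ledger, hub, bridge, mirror]
Visit root; enqueue relay, broker → queue [ledger, hub, bridge, mirror, relay, broker]
Visit ledger → queue [hub, bridge, mirror, relay, broker]
Visit hub → queue [bridge, mirror, relay, broker]
Visit bridge; enqueue proxy, auth → queue [mirror, relay, broker, proxy, auth]
Visit mirror; enqueue router → queue [relay, broker, proxy, auth, router]
Visit relay → queue [broker, proxy, auth, router]
Visit broker → queue [proxy, auth, router]
Visit proxy; enqueue queue, mesh, core → queue [auth, router, queue, mesh, core]
Visit auth; enqueue sink, ingest → queue [router, queue, mesh, core, sink, ingest]
Visit router → queue [queue, mesh, core, sink, ingest]
Visit queue → queue [mesh, core, sink, ingest]
Visit mesh → queue [core, sink, ingest]
Visit core → queue [sink, ingest]
Visit sink → queue [ingest]
Visit ingest → queue []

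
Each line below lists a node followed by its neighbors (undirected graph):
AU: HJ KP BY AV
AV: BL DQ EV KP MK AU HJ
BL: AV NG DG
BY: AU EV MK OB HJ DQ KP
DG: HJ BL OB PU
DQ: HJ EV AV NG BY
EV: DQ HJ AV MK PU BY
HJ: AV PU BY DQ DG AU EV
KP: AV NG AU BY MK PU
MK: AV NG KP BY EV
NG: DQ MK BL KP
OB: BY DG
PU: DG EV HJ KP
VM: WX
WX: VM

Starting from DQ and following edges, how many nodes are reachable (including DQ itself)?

BFS from DQ visits: DQ, AV, BY, EV, HJ, NG, AU, BL, KP, MK, OB, PU, DG
Reachable nodes: 13 of 15 total.

13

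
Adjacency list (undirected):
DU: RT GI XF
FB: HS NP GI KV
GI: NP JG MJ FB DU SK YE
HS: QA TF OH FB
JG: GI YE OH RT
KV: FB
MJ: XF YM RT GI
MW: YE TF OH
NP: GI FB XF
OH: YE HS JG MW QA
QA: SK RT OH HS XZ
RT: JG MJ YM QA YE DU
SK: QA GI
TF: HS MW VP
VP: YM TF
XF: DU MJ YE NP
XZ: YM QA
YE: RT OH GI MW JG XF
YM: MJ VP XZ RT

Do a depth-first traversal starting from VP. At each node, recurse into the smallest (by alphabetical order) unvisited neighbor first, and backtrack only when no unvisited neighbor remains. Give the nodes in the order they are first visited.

VP, TF, HS, FB, GI, DU, RT, JG, OH, MW, YE, XF, MJ, YM, XZ, QA, SK, NP, KV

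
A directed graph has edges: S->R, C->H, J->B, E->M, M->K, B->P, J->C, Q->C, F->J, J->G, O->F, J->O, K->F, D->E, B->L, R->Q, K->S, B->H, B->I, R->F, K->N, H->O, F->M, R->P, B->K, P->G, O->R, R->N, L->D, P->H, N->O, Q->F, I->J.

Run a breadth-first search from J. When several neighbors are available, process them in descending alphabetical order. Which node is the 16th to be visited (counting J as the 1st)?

D

Visit J; enqueue O, G, C, B → queue [O, G, C, B]
Visit O; enqueue R, F → queue [G, C, B, R, F]
Visit G → queue [C, B, R, F]
Visit C; enqueue H → queue [B, R, F, H]
Visit B; enqueue P, L, K, I → queue [R, F, H, P, L, K, I]
Visit R; enqueue Q, N → queue [F, H, P, L, K, I, Q, N]
Visit F; enqueue M → queue [H, P, L, K, I, Q, N, M]
Visit H → queue [P, L, K, I, Q, N, M]
Visit P → queue [L, K, I, Q, N, M]
Visit L; enqueue D → queue [K, I, Q, N, M, D]
Visit K; enqueue S → queue [I, Q, N, M, D, S]
Visit I → queue [Q, N, M, D, S]
Visit Q → queue [N, M, D, S]
Visit N → queue [M, D, S]
Visit M → queue [D, S]
Visit D; enqueue E → queue [S, E]
Visit S → queue [E]
Visit E → queue []

Visit order: J, O, G, C, B, R, F, H, P, L, K, I, Q, N, M, D, S, E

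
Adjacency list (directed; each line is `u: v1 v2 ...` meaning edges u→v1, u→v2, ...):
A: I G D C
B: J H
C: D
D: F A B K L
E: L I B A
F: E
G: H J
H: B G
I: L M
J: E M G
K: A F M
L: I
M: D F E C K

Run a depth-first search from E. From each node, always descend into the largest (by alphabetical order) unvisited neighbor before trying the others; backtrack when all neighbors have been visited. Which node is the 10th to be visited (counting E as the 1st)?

H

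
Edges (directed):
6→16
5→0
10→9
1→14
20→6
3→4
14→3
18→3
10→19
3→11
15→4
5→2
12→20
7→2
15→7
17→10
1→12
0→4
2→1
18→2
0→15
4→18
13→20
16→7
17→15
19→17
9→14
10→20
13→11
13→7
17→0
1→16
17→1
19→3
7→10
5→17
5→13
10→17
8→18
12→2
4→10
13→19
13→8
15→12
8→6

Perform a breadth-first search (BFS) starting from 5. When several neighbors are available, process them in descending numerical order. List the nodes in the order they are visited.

5 -> 17 -> 13 -> 2 -> 0 -> 15 -> 10 -> 1 -> 20 -> 19 -> 11 -> 8 -> 7 -> 4 -> 12 -> 9 -> 16 -> 14 -> 6 -> 3 -> 18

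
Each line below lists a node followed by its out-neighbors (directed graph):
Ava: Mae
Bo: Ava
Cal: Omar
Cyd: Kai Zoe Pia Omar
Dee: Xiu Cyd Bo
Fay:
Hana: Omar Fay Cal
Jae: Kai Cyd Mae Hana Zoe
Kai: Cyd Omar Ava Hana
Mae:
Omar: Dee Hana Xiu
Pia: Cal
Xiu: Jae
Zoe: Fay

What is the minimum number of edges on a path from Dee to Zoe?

2

Level 0: Dee
Level 1: Bo, Cyd, Xiu
Level 2: Ava, Jae, Kai, Omar, Pia, Zoe
Level 3: Cal, Fay, Hana, Mae
Zoe first appears at level 2.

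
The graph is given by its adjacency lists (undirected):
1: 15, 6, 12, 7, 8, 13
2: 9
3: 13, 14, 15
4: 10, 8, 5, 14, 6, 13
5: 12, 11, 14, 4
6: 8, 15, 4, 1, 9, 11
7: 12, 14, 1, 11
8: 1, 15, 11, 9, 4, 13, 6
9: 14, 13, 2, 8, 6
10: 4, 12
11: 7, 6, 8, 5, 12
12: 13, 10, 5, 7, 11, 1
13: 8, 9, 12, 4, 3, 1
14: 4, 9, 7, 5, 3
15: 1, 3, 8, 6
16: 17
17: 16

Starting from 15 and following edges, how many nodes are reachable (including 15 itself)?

15

BFS from 15 visits: 15, 1, 3, 8, 6, 12, 7, 13, 14, 11, 9, 4, 10, 5, 2
Reachable nodes: 15 of 17 total.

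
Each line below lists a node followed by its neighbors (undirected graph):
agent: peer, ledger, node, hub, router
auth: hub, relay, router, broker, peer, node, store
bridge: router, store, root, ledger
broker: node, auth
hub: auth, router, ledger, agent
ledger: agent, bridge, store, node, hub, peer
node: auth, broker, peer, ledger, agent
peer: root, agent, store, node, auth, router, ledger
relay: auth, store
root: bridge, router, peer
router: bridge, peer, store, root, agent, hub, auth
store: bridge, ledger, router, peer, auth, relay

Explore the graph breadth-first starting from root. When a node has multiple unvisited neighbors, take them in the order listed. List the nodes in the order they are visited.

root, bridge, router, peer, store, ledger, agent, hub, auth, node, relay, broker

Visit root; enqueue bridge, router, peer → queue [bridge, router, peer]
Visit bridge; enqueue store, ledger → queue [router, peer, store, ledger]
Visit router; enqueue agent, hub, auth → queue [peer, store, ledger, agent, hub, auth]
Visit peer; enqueue node → queue [store, ledger, agent, hub, auth, node]
Visit store; enqueue relay → queue [ledger, agent, hub, auth, node, relay]
Visit ledger → queue [agent, hub, auth, node, relay]
Visit agent → queue [hub, auth, node, relay]
Visit hub → queue [auth, node, relay]
Visit auth; enqueue broker → queue [node, relay, broker]
Visit node → queue [relay, broker]
Visit relay → queue [broker]
Visit broker → queue []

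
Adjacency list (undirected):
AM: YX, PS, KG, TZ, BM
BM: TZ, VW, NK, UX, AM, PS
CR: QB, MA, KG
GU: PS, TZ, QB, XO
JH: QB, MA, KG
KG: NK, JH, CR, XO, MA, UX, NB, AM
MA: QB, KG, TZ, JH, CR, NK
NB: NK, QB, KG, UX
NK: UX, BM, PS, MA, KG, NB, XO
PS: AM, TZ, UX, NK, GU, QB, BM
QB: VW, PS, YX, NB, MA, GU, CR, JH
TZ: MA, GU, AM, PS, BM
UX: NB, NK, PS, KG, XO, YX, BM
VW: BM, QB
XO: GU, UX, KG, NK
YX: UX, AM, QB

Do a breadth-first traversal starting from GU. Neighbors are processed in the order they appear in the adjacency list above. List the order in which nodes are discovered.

Visit GU; enqueue PS, TZ, QB, XO → queue [PS, TZ, QB, XO]
Visit PS; enqueue AM, UX, NK, BM → queue [TZ, QB, XO, AM, UX, NK, BM]
Visit TZ; enqueue MA → queue [QB, XO, AM, UX, NK, BM, MA]
Visit QB; enqueue VW, YX, NB, CR, JH → queue [XO, AM, UX, NK, BM, MA, VW, YX, NB, CR, JH]
Visit XO; enqueue KG → queue [AM, UX, NK, BM, MA, VW, YX, NB, CR, JH, KG]
Visit AM → queue [UX, NK, BM, MA, VW, YX, NB, CR, JH, KG]
Visit UX → queue [NK, BM, MA, VW, YX, NB, CR, JH, KG]
Visit NK → queue [BM, MA, VW, YX, NB, CR, JH, KG]
Visit BM → queue [MA, VW, YX, NB, CR, JH, KG]
Visit MA → queue [VW, YX, NB, CR, JH, KG]
Visit VW → queue [YX, NB, CR, JH, KG]
Visit YX → queue [NB, CR, JH, KG]
Visit NB → queue [CR, JH, KG]
Visit CR → queue [JH, KG]
Visit JH → queue [KG]
Visit KG → queue []

GU → PS → TZ → QB → XO → AM → UX → NK → BM → MA → VW → YX → NB → CR → JH → KG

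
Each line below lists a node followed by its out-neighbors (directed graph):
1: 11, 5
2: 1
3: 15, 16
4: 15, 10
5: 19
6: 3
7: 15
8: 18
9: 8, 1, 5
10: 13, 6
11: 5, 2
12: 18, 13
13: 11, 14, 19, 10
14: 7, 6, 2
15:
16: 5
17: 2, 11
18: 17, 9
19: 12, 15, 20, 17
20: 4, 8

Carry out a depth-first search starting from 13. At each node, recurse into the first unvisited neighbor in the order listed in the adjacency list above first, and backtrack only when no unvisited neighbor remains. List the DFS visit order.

Visit 13
13 → 11
11 → 5
5 → 19
19 → 12
12 → 18
18 → 17
17 → 2
2 → 1
18 → 9
9 → 8
19 → 15
19 → 20
20 → 4
4 → 10
10 → 6
6 → 3
3 → 16
13 → 14
14 → 7

13, 11, 5, 19, 12, 18, 17, 2, 1, 9, 8, 15, 20, 4, 10, 6, 3, 16, 14, 7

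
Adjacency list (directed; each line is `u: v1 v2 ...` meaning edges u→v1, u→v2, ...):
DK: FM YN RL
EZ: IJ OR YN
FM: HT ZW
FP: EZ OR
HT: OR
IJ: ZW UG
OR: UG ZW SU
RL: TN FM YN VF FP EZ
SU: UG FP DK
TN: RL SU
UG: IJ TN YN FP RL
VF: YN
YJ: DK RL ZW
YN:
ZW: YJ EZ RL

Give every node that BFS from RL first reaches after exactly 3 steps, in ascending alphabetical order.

Level 0: RL
Level 1: EZ, FM, FP, TN, VF, YN
Level 2: HT, IJ, OR, SU, ZW
Level 3: DK, UG, YJ

DK, UG, YJ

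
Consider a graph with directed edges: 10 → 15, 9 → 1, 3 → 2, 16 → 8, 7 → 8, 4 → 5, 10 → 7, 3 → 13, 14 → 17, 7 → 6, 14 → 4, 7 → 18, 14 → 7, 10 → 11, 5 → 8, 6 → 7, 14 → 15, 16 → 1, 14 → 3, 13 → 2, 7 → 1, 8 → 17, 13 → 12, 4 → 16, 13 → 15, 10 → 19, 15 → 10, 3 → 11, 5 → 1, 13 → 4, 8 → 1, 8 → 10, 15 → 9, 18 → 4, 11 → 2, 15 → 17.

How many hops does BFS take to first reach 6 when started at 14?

Level 0: 14
Level 1: 3, 4, 7, 15, 17
Level 2: 1, 2, 5, 6, 8, 9, 10, 11, 13, 16, 18
Level 3: 12, 19
6 first appears at level 2.

2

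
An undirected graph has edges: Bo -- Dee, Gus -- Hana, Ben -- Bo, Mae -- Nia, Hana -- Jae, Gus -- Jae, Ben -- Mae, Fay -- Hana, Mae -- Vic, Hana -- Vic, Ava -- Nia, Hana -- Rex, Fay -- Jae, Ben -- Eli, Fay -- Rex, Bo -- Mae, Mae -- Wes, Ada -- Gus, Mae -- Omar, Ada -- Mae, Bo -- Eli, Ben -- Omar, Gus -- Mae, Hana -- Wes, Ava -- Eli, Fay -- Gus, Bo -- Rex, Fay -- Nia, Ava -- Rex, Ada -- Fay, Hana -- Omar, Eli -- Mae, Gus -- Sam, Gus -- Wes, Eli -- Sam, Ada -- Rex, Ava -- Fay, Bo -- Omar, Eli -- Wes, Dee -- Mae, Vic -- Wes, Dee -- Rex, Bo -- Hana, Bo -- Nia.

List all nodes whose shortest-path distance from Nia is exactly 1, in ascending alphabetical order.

Level 0: Nia
Level 1: Ava, Bo, Fay, Mae
Level 2: Ada, Ben, Dee, Eli, Gus, Hana, Jae, Omar, Rex, Vic, Wes
Level 3: Sam

Ava, Bo, Fay, Mae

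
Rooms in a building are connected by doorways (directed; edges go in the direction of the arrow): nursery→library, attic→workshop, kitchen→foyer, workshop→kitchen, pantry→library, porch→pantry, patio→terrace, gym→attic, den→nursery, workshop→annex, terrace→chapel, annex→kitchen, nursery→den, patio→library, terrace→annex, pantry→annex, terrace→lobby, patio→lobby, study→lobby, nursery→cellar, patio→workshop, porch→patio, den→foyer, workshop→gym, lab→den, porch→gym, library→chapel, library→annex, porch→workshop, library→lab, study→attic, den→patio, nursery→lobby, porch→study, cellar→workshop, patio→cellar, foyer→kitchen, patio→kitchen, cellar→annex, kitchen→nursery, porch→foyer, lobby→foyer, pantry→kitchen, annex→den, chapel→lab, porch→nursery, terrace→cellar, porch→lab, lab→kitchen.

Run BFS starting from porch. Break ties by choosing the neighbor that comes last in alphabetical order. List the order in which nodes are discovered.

porch, workshop, study, patio, pantry, nursery, lab, gym, foyer, kitchen, annex, lobby, attic, terrace, library, cellar, den, chapel

Visit porch; enqueue workshop, study, patio, pantry, nursery, lab, gym, foyer → queue [workshop, study, patio, pantry, nursery, lab, gym, foyer]
Visit workshop; enqueue kitchen, annex → queue [study, patio, pantry, nursery, lab, gym, foyer, kitchen, annex]
Visit study; enqueue lobby, attic → queue [patio, pantry, nursery, lab, gym, foyer, kitchen, annex, lobby, attic]
Visit patio; enqueue terrace, library, cellar → queue [pantry, nursery, lab, gym, foyer, kitchen, annex, lobby, attic, terrace, library, cellar]
Visit pantry → queue [nursery, lab, gym, foyer, kitchen, annex, lobby, attic, terrace, library, cellar]
Visit nursery; enqueue den → queue [lab, gym, foyer, kitchen, annex, lobby, attic, terrace, library, cellar, den]
Visit lab → queue [gym, foyer, kitchen, annex, lobby, attic, terrace, library, cellar, den]
Visit gym → queue [foyer, kitchen, annex, lobby, attic, terrace, library, cellar, den]
Visit foyer → queue [kitchen, annex, lobby, attic, terrace, library, cellar, den]
Visit kitchen → queue [annex, lobby, attic, terrace, library, cellar, den]
Visit annex → queue [lobby, attic, terrace, library, cellar, den]
Visit lobby → queue [attic, terrace, library, cellar, den]
Visit attic → queue [terrace, library, cellar, den]
Visit terrace; enqueue chapel → queue [library, cellar, den, chapel]
Visit library → queue [cellar, den, chapel]
Visit cellar → queue [den, chapel]
Visit den → queue [chapel]
Visit chapel → queue []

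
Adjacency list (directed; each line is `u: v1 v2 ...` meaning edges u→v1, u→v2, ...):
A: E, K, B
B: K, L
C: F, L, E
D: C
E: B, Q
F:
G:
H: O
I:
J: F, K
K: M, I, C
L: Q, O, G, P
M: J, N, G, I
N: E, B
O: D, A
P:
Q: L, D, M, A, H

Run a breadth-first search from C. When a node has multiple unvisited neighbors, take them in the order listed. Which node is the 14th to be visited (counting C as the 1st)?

Visit C; enqueue F, L, E → queue [F, L, E]
Visit F → queue [L, E]
Visit L; enqueue Q, O, G, P → queue [E, Q, O, G, P]
Visit E; enqueue B → queue [Q, O, G, P, B]
Visit Q; enqueue D, M, A, H → queue [O, G, P, B, D, M, A, H]
Visit O → queue [G, P, B, D, M, A, H]
Visit G → queue [P, B, D, M, A, H]
Visit P → queue [B, D, M, A, H]
Visit B; enqueue K → queue [D, M, A, H, K]
Visit D → queue [M, A, H, K]
Visit M; enqueue J, N, I → queue [A, H, K, J, N, I]
Visit A → queue [H, K, J, N, I]
Visit H → queue [K, J, N, I]
Visit K → queue [J, N, I]
Visit J → queue [N, I]
Visit N → queue [I]
Visit I → queue []

Visit order: C, F, L, E, Q, O, G, P, B, D, M, A, H, K, J, N, I

K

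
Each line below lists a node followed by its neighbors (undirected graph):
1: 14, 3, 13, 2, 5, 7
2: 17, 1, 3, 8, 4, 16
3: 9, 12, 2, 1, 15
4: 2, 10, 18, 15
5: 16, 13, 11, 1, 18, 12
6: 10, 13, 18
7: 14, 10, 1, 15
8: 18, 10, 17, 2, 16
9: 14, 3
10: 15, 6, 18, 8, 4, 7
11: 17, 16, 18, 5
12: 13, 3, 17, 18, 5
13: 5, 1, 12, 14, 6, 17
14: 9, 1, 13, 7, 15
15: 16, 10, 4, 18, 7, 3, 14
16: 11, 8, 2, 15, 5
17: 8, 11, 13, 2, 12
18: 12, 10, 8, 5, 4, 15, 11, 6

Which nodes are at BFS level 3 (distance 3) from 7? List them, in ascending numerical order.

11, 12, 17

Level 0: 7
Level 1: 1, 10, 14, 15
Level 2: 2, 3, 4, 5, 6, 8, 9, 13, 16, 18
Level 3: 11, 12, 17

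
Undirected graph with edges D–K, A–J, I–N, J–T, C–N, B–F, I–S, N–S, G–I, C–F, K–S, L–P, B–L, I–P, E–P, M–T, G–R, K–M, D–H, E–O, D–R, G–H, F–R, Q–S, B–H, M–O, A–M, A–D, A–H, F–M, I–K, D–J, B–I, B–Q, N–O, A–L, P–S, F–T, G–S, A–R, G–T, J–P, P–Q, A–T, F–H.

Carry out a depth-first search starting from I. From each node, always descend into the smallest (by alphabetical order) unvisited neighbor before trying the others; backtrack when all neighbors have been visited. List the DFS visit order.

Visit I
I → B
B → F
F → C
C → N
N → O
O → E
E → P
P → J
J → A
A → D
D → H
H → G
G → R
G → S
S → K
K → M
M → T
S → Q
A → L

I → B → F → C → N → O → E → P → J → A → D → H → G → R → S → K → M → T → Q → L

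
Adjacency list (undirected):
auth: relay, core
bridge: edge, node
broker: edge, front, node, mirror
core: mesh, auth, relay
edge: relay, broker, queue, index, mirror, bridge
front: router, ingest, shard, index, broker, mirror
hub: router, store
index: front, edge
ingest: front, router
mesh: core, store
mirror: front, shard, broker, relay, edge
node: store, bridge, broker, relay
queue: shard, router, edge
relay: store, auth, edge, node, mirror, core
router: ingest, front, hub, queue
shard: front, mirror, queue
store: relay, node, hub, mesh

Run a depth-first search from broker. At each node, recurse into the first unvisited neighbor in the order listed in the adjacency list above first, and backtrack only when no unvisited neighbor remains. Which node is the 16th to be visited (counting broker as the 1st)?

core

Visit broker
broker → edge
edge → relay
relay → store
store → node
node → bridge
store → hub
hub → router
router → ingest
ingest → front
front → shard
shard → mirror
shard → queue
front → index
store → mesh
mesh → core
core → auth

Visit order: broker, edge, relay, store, node, bridge, hub, router, ingest, front, shard, mirror, queue, index, mesh, core, auth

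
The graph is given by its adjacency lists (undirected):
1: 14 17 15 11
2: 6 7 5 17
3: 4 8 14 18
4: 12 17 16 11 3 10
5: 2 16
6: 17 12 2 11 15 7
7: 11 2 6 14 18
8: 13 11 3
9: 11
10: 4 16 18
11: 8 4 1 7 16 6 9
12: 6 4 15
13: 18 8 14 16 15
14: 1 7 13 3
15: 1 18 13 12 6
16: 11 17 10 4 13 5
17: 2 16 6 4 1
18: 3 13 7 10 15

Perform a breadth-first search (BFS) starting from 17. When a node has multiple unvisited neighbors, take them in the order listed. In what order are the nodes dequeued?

Visit 17; enqueue 2, 16, 6, 4, 1 → queue [2, 16, 6, 4, 1]
Visit 2; enqueue 7, 5 → queue [16, 6, 4, 1, 7, 5]
Visit 16; enqueue 11, 10, 13 → queue [6, 4, 1, 7, 5, 11, 10, 13]
Visit 6; enqueue 12, 15 → queue [4, 1, 7, 5, 11, 10, 13, 12, 15]
Visit 4; enqueue 3 → queue [1, 7, 5, 11, 10, 13, 12, 15, 3]
Visit 1; enqueue 14 → queue [7, 5, 11, 10, 13, 12, 15, 3, 14]
Visit 7; enqueue 18 → queue [5, 11, 10, 13, 12, 15, 3, 14, 18]
Visit 5 → queue [11, 10, 13, 12, 15, 3, 14, 18]
Visit 11; enqueue 8, 9 → queue [10, 13, 12, 15, 3, 14, 18, 8, 9]
Visit 10 → queue [13, 12, 15, 3, 14, 18, 8, 9]
Visit 13 → queue [12, 15, 3, 14, 18, 8, 9]
Visit 12 → queue [15, 3, 14, 18, 8, 9]
Visit 15 → queue [3, 14, 18, 8, 9]
Visit 3 → queue [14, 18, 8, 9]
Visit 14 → queue [18, 8, 9]
Visit 18 → queue [8, 9]
Visit 8 → queue [9]
Visit 9 → queue []

17 2 16 6 4 1 7 5 11 10 13 12 15 3 14 18 8 9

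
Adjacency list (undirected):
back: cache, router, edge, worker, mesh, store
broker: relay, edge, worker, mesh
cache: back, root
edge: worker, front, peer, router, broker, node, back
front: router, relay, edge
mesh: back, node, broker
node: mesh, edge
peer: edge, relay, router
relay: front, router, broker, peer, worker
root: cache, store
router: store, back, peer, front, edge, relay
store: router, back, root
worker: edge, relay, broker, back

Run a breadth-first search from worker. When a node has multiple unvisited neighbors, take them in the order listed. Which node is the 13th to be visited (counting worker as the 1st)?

root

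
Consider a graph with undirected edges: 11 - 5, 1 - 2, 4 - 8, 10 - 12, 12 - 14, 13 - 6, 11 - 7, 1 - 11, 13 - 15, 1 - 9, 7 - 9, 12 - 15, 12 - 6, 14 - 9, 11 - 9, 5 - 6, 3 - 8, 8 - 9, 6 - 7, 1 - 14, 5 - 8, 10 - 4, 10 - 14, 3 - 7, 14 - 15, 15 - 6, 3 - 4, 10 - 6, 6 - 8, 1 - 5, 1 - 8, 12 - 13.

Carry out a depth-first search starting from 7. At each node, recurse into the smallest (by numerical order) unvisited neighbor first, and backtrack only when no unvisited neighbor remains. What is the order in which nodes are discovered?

7 -> 3 -> 4 -> 8 -> 1 -> 2 -> 5 -> 6 -> 10 -> 12 -> 13 -> 15 -> 14 -> 9 -> 11

Visit 7
7 → 3
3 → 4
4 → 8
8 → 1
1 → 2
1 → 5
5 → 6
6 → 10
10 → 12
12 → 13
13 → 15
15 → 14
14 → 9
9 → 11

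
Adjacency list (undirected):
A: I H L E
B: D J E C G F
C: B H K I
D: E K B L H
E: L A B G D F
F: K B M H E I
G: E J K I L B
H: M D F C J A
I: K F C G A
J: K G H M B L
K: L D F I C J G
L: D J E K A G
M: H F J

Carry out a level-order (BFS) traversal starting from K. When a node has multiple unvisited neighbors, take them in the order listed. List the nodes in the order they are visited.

Visit K; enqueue L, D, F, I, C, J, G → queue [L, D, F, I, C, J, G]
Visit L; enqueue E, A → queue [D, F, I, C, J, G, E, A]
Visit D; enqueue B, H → queue [F, I, C, J, G, E, A, B, H]
Visit F; enqueue M → queue [I, C, J, G, E, A, B, H, M]
Visit I → queue [C, J, G, E, A, B, H, M]
Visit C → queue [J, G, E, A, B, H, M]
Visit J → queue [G, E, A, B, H, M]
Visit G → queue [E, A, B, H, M]
Visit E → queue [A, B, H, M]
Visit A → queue [B, H, M]
Visit B → queue [H, M]
Visit H → queue [M]
Visit M → queue []

K L D F I C J G E A B H M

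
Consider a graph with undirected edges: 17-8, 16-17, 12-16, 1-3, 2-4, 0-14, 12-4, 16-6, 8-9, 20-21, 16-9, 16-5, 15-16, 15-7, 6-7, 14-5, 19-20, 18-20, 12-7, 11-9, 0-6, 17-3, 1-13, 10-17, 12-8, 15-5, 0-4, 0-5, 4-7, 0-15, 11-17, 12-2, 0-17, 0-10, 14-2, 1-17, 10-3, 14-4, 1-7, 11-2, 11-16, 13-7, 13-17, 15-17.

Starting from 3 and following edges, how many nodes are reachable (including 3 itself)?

BFS from 3 visits: 3, 17, 10, 1, 16, 15, 13, 11, 8, 0, 7, 12, 9, 6, 5, 2, 14, 4
Reachable nodes: 18 of 22 total.

18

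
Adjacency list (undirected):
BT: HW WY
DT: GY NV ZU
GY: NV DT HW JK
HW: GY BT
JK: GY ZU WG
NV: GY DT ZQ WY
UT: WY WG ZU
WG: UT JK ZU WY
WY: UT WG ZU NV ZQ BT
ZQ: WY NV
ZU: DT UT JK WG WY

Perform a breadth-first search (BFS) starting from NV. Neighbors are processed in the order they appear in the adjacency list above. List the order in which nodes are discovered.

NV → GY → DT → ZQ → WY → HW → JK → ZU → UT → WG → BT

Visit NV; enqueue GY, DT, ZQ, WY → queue [GY, DT, ZQ, WY]
Visit GY; enqueue HW, JK → queue [DT, ZQ, WY, HW, JK]
Visit DT; enqueue ZU → queue [ZQ, WY, HW, JK, ZU]
Visit ZQ → queue [WY, HW, JK, ZU]
Visit WY; enqueue UT, WG, BT → queue [HW, JK, ZU, UT, WG, BT]
Visit HW → queue [JK, ZU, UT, WG, BT]
Visit JK → queue [ZU, UT, WG, BT]
Visit ZU → queue [UT, WG, BT]
Visit UT → queue [WG, BT]
Visit WG → queue [BT]
Visit BT → queue []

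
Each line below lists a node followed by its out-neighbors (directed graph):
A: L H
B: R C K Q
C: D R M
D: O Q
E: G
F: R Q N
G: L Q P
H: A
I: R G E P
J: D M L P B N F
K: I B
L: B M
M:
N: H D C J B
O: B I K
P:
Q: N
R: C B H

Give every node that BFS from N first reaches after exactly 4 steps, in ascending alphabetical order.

E, G

Level 0: N
Level 1: B, C, D, H, J
Level 2: A, F, K, L, M, O, P, Q, R
Level 3: I
Level 4: E, G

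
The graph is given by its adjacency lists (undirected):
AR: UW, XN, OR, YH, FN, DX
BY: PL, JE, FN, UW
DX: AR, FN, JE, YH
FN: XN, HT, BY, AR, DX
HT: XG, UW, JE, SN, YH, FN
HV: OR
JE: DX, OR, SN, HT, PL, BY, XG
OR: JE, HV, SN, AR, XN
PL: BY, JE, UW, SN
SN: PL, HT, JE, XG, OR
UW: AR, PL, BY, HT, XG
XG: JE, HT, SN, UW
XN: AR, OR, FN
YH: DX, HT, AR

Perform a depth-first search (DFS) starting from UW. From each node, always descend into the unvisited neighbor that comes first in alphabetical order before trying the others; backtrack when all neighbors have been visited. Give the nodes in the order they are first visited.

UW → AR → DX → FN → BY → JE → HT → SN → OR → HV → XN → PL → XG → YH

Visit UW
UW → AR
AR → DX
DX → FN
FN → BY
BY → JE
JE → HT
HT → SN
SN → OR
OR → HV
OR → XN
SN → PL
SN → XG
HT → YH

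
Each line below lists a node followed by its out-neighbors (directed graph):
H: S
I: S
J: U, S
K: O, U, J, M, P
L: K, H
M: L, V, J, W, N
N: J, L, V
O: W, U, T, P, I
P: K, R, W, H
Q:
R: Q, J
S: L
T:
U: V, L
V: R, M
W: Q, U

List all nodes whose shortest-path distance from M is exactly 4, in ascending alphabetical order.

I, T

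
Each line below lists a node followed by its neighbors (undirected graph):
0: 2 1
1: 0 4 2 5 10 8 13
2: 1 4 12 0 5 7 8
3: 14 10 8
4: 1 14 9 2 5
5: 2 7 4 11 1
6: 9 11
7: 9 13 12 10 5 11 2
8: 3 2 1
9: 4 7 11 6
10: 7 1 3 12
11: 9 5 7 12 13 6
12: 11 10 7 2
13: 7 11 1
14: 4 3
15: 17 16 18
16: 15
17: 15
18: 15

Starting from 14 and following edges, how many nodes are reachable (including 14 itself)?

BFS from 14 visits: 14, 4, 3, 1, 9, 2, 5, 10, 8, 0, 13, 7, 11, 6, 12
Reachable nodes: 15 of 19 total.

15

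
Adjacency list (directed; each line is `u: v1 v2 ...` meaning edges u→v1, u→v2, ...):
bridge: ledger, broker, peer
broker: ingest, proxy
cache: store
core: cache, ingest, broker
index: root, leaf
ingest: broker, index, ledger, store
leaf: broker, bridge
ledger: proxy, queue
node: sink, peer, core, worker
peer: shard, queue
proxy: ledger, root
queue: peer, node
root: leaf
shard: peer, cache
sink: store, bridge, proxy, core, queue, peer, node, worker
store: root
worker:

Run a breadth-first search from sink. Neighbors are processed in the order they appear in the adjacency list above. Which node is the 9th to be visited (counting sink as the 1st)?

Visit sink; enqueue store, bridge, proxy, core, queue, peer, node, worker → queue [store, bridge, proxy, core, queue, peer, node, worker]
Visit store; enqueue root → queue [bridge, proxy, core, queue, peer, node, worker, root]
Visit bridge; enqueue ledger, broker → queue [proxy, core, queue, peer, node, worker, root, ledger, broker]
Visit proxy → queue [core, queue, peer, node, worker, root, ledger, broker]
Visit core; enqueue cache, ingest → queue [queue, peer, node, worker, root, ledger, broker, cache, ingest]
Visit queue → queue [peer, node, worker, root, ledger, broker, cache, ingest]
Visit peer; enqueue shard → queue [node, worker, root, ledger, broker, cache, ingest, shard]
Visit node → queue [worker, root, ledger, broker, cache, ingest, shard]
Visit worker → queue [root, ledger, broker, cache, ingest, shard]
Visit root; enqueue leaf → queue [ledger, broker, cache, ingest, shard, leaf]
Visit ledger → queue [broker, cache, ingest, shard, leaf]
Visit broker → queue [cache, ingest, shard, leaf]
Visit cache → queue [ingest, shard, leaf]
Visit ingest; enqueue index → queue [shard, leaf, index]
Visit shard → queue [leaf, index]
Visit leaf → queue [index]
Visit index → queue []

Visit order: sink, store, bridge, proxy, core, queue, peer, node, worker, root, ledger, broker, cache, ingest, shard, leaf, index

worker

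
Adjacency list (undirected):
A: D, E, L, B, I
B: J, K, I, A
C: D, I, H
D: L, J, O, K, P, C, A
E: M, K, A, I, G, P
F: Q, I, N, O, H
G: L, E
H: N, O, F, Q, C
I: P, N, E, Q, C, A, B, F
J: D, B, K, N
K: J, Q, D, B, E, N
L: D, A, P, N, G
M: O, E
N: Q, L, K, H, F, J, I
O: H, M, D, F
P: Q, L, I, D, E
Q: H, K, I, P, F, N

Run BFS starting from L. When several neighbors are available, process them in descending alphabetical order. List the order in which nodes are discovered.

L P N G D A Q I E K J H F O C B M

Visit L; enqueue P, N, G, D, A → queue [P, N, G, D, A]
Visit P; enqueue Q, I, E → queue [N, G, D, A, Q, I, E]
Visit N; enqueue K, J, H, F → queue [G, D, A, Q, I, E, K, J, H, F]
Visit G → queue [D, A, Q, I, E, K, J, H, F]
Visit D; enqueue O, C → queue [A, Q, I, E, K, J, H, F, O, C]
Visit A; enqueue B → queue [Q, I, E, K, J, H, F, O, C, B]
Visit Q → queue [I, E, K, J, H, F, O, C, B]
Visit I → queue [E, K, J, H, F, O, C, B]
Visit E; enqueue M → queue [K, J, H, F, O, C, B, M]
Visit K → queue [J, H, F, O, C, B, M]
Visit J → queue [H, F, O, C, B, M]
Visit H → queue [F, O, C, B, M]
Visit F → queue [O, C, B, M]
Visit O → queue [C, B, M]
Visit C → queue [B, M]
Visit B → queue [M]
Visit M → queue []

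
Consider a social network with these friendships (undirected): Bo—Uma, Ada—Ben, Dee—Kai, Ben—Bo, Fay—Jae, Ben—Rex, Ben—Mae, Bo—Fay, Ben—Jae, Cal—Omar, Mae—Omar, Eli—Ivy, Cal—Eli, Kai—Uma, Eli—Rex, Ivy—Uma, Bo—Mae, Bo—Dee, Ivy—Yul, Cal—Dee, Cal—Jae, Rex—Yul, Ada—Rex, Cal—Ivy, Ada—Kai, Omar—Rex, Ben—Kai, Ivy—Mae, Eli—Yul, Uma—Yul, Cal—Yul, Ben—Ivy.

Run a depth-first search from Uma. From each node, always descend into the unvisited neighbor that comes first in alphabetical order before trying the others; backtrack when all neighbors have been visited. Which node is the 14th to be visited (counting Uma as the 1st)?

Visit Uma
Uma → Bo
Bo → Ben
Ben → Ada
Ada → Kai
Kai → Dee
Dee → Cal
Cal → Eli
Eli → Ivy
Ivy → Mae
Mae → Omar
Omar → Rex
Rex → Yul
Cal → Jae
Jae → Fay

Visit order: Uma, Bo, Ben, Ada, Kai, Dee, Cal, Eli, Ivy, Mae, Omar, Rex, Yul, Jae, Fay

Jae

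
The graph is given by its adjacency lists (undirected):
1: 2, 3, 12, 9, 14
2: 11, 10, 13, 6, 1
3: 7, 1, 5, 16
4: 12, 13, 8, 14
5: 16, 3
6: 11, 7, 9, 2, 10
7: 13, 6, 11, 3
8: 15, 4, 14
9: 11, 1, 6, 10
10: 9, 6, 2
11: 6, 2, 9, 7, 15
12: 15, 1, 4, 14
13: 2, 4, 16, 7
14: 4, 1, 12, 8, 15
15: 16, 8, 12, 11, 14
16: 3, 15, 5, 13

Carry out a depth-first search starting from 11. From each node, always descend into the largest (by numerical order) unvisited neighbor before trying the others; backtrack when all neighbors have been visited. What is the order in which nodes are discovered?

11 → 15 → 16 → 13 → 7 → 6 → 10 → 9 → 1 → 14 → 12 → 4 → 8 → 3 → 5 → 2

Visit 11
11 → 15
15 → 16
16 → 13
13 → 7
7 → 6
6 → 10
10 → 9
9 → 1
1 → 14
14 → 12
12 → 4
4 → 8
1 → 3
3 → 5
1 → 2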